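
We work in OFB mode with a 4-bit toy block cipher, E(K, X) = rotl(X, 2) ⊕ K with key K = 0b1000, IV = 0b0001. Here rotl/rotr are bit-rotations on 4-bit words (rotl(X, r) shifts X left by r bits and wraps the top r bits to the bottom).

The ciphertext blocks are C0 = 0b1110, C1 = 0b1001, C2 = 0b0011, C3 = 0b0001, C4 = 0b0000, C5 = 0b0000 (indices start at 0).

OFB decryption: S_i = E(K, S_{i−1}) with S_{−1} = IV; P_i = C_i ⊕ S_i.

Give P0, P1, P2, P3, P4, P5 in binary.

P0 = 0b0010, P1 = 0b0010, P2 = 0b0101, P3 = 0b0000, P4 = 0b1100, P5 = 0b1011

P0: S = E(K, 0b0001) = 0b1100; 0b1110 ⊕ 0b1100 = 0b0010.
P1: S = E(K, 0b1100) = 0b1011; 0b1001 ⊕ 0b1011 = 0b0010.
P2: S = E(K, 0b1011) = 0b0110; 0b0011 ⊕ 0b0110 = 0b0101.
P3: S = E(K, 0b0110) = 0b0001; 0b0001 ⊕ 0b0001 = 0b0000.
P4: S = E(K, 0b0001) = 0b1100; 0b0000 ⊕ 0b1100 = 0b1100.
P5: S = E(K, 0b1100) = 0b1011; 0b0000 ⊕ 0b1011 = 0b1011.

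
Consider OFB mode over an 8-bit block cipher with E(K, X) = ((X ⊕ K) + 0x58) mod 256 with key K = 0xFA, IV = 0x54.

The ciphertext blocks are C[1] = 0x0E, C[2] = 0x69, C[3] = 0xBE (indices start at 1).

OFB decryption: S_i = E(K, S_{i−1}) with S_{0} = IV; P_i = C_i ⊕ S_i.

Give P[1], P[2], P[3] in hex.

P[1] = 0x08, P[2] = 0x3D, P[3] = 0xB8

P[1]: S = E(K, 0x54) = 0x06; 0x0E ⊕ 0x06 = 0x08.
P[2]: S = E(K, 0x06) = 0x54; 0x69 ⊕ 0x54 = 0x3D.
P[3]: S = E(K, 0x54) = 0x06; 0xBE ⊕ 0x06 = 0xB8.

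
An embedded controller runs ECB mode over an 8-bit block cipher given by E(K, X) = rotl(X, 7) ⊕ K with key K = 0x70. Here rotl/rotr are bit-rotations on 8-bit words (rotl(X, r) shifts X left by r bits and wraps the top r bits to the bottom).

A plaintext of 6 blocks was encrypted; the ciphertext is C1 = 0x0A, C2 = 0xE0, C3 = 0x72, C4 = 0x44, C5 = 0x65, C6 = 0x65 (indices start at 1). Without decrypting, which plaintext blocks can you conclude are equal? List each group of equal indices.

P5 = P6

ECB encrypts each block independently with the same key, so equal ciphertext blocks imply equal plaintext blocks.
C5 = C6 = 0x65, so P5 = P6.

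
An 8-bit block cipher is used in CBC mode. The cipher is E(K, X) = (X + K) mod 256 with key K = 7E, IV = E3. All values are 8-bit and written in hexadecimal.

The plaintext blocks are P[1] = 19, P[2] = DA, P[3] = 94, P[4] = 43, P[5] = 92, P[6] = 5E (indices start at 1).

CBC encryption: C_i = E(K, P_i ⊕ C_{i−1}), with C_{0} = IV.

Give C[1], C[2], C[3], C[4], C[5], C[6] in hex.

C[1]: P[1] ⊕ E3 = FA; E(K, FA) = 78.
C[2]: P[2] ⊕ 78 = A2; E(K, A2) = 20.
C[3]: P[3] ⊕ 20 = B4; E(K, B4) = 32.
C[4]: P[4] ⊕ 32 = 71; E(K, 71) = EF.
C[5]: P[5] ⊕ EF = 7D; E(K, 7D) = FB.
C[6]: P[6] ⊕ FB = A5; E(K, A5) = 23.

C[1] = 78, C[2] = 20, C[3] = 32, C[4] = EF, C[5] = FB, C[6] = 23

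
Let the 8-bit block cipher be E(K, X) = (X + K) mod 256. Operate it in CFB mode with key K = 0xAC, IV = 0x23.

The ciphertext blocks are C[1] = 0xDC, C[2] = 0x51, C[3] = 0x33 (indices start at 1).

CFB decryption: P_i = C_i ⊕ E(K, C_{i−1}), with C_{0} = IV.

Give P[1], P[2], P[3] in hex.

P[1] = 0x13, P[2] = 0xD9, P[3] = 0xCE

P[1]: E(K, 0x23) = 0xCF; 0xDC ⊕ 0xCF = 0x13.
P[2]: E(K, 0xDC) = 0x88; 0x51 ⊕ 0x88 = 0xD9.
P[3]: E(K, 0x51) = 0xFD; 0x33 ⊕ 0xFD = 0xCE.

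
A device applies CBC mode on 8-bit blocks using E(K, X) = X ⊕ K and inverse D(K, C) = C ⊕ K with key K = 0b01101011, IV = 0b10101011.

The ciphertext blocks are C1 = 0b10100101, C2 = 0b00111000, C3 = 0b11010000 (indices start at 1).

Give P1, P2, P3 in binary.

CBC decryption: P_i = D(K, C_i) ⊕ C_{i−1}, with C_{0} = IV.
P1: D(K, 0b10100101) = 0b11001110; 0b11001110 ⊕ 0b10101011 = 0b01100101.
P2: D(K, 0b00111000) = 0b01010011; 0b01010011 ⊕ 0b10100101 = 0b11110110.
P3: D(K, 0b11010000) = 0b10111011; 0b10111011 ⊕ 0b00111000 = 0b10000011.

P1 = 0b01100101, P2 = 0b11110110, P3 = 0b10000011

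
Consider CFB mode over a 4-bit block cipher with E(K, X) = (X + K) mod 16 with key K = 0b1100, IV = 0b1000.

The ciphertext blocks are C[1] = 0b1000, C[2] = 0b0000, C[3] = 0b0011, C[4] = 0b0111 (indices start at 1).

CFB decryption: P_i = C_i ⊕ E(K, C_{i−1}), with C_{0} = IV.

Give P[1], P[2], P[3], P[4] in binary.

P[1] = 0b1100, P[2] = 0b0100, P[3] = 0b1111, P[4] = 0b1000

P[1]: E(K, 0b1000) = 0b0100; 0b1000 ⊕ 0b0100 = 0b1100.
P[2]: E(K, 0b1000) = 0b0100; 0b0000 ⊕ 0b0100 = 0b0100.
P[3]: E(K, 0b0000) = 0b1100; 0b0011 ⊕ 0b1100 = 0b1111.
P[4]: E(K, 0b0011) = 0b1111; 0b0111 ⊕ 0b1111 = 0b1000.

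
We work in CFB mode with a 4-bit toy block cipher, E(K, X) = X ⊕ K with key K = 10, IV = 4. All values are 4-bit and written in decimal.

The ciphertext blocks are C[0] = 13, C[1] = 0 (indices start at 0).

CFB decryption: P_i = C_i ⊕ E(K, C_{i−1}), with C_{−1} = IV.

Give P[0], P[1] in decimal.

P[0] = 3, P[1] = 7

P[0]: E(K, 4) = 14; 13 ⊕ 14 = 3.
P[1]: E(K, 13) = 7; 0 ⊕ 7 = 7.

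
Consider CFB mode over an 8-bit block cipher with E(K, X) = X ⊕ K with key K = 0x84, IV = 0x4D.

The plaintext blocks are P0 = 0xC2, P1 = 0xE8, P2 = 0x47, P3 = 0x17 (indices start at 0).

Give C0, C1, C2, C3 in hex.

CFB encryption: C_i = P_i ⊕ E(K, C_{i−1}), with C_{−1} = IV.
C0: E(K, 0x4D) = 0xC9; 0xC2 ⊕ 0xC9 = 0x0B.
C1: E(K, 0x0B) = 0x8F; 0xE8 ⊕ 0x8F = 0x67.
C2: E(K, 0x67) = 0xE3; 0x47 ⊕ 0xE3 = 0xA4.
C3: E(K, 0xA4) = 0x20; 0x17 ⊕ 0x20 = 0x37.

C0 = 0x0B, C1 = 0x67, C2 = 0xA4, C3 = 0x37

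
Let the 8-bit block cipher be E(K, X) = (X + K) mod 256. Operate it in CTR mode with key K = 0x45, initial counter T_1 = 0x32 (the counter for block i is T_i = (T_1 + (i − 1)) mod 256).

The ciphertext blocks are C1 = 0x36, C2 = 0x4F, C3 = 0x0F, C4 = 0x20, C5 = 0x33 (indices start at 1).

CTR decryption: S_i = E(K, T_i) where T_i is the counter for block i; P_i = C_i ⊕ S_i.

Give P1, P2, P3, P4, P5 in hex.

P1: T = 0x32, S = E(K, T) = 0x77; 0x36 ⊕ 0x77 = 0x41.
P2: T = 0x33, S = E(K, T) = 0x78; 0x4F ⊕ 0x78 = 0x37.
P3: T = 0x34, S = E(K, T) = 0x79; 0x0F ⊕ 0x79 = 0x76.
P4: T = 0x35, S = E(K, T) = 0x7A; 0x20 ⊕ 0x7A = 0x5A.
P5: T = 0x36, S = E(K, T) = 0x7B; 0x33 ⊕ 0x7B = 0x48.

P1 = 0x41, P2 = 0x37, P3 = 0x76, P4 = 0x5A, P5 = 0x48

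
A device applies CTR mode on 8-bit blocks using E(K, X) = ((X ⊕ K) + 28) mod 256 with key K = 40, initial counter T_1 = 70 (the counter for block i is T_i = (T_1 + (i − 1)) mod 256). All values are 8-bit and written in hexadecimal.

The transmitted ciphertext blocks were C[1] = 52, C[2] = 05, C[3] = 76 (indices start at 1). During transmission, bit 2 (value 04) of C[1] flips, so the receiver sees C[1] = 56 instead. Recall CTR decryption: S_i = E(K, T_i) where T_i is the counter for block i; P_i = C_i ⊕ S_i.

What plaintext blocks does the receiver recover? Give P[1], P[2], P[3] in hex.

P[1] = 0E, P[2] = 5C, P[3] = 2C

Only C[1] changed, to 56. In CTR, a change in C_i flips the same bit in P_i only; the keystream is unaffected. Decrypting the received ciphertext:
P[1]: T = 70, S = E(K, T) = 58; 56 ⊕ 58 = 0E.
P[2]: T = 71, S = E(K, T) = 59; 05 ⊕ 59 = 5C.
P[3]: T = 72, S = E(K, T) = 5A; 76 ⊕ 5A = 2C.
Blocks that differ from the original plaintext: P[1].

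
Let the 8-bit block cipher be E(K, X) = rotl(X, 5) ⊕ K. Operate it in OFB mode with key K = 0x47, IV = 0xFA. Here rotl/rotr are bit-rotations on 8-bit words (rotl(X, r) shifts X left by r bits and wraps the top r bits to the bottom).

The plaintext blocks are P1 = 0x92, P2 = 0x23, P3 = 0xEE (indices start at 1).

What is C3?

OFB encryption: S_i = E(K, S_{i−1}) with S_{0} = IV; C_i = P_i ⊕ S_i.
C1: S = E(K, 0xFA) = 0x18; 0x92 ⊕ 0x18 = 0x8A.
C2: S = E(K, 0x18) = 0x44; 0x23 ⊕ 0x44 = 0x67.
C3: S = E(K, 0x44) = 0xCF; 0xEE ⊕ 0xCF = 0x21.

C3 = 0x21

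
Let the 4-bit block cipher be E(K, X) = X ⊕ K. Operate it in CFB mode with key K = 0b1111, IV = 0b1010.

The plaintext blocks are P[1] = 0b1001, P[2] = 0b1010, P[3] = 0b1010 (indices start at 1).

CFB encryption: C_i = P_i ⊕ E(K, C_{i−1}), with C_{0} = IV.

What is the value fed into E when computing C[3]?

C[1]: E(K, 0b1010) = 0b0101; 0b1001 ⊕ 0b0101 = 0b1100.
C[2]: E(K, 0b1100) = 0b0011; 0b1010 ⊕ 0b0011 = 0b1001.
C[3]: E(K, 0b1001) = 0b0110; 0b1010 ⊕ 0b0110 = 0b1100.
So the input to E for block [3] is 0b1001.

0b1001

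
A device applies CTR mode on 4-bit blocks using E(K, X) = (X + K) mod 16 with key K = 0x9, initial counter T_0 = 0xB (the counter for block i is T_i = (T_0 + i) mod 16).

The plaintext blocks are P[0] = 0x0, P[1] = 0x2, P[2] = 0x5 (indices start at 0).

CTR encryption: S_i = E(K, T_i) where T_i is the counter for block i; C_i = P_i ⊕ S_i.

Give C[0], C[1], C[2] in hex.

C[0] = 0x4, C[1] = 0x7, C[2] = 0x3

C[0]: T = 0xB, S = E(K, T) = 0x4; 0x0 ⊕ 0x4 = 0x4.
C[1]: T = 0xC, S = E(K, T) = 0x5; 0x2 ⊕ 0x5 = 0x7.
C[2]: T = 0xD, S = E(K, T) = 0x6; 0x5 ⊕ 0x6 = 0x3.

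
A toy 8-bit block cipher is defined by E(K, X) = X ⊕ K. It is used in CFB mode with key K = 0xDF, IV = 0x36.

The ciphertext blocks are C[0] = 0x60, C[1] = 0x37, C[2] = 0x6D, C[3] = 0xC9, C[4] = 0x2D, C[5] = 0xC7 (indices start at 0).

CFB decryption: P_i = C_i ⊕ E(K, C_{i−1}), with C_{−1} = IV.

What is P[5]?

P[5]: E(K, 0x2D) = 0xF2; 0xC7 ⊕ 0xF2 = 0x35.

P[5] = 0x35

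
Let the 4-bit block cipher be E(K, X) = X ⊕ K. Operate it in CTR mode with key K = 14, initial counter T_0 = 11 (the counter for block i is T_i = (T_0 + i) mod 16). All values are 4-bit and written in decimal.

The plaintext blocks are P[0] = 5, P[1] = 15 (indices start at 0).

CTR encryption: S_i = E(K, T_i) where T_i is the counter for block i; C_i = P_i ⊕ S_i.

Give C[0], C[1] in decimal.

C[0] = 0, C[1] = 13

C[0]: T = 11, S = E(K, T) = 5; 5 ⊕ 5 = 0.
C[1]: T = 12, S = E(K, T) = 2; 15 ⊕ 2 = 13.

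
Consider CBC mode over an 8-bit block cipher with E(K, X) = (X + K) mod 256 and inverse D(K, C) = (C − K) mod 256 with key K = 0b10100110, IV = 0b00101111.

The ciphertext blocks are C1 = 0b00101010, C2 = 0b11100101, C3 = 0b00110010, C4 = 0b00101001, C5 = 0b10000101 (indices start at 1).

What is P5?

CBC decryption: P_i = D(K, C_i) ⊕ C_{i−1}, with C_{0} = IV.
P5: D(K, 0b10000101) = 0b11011111; 0b11011111 ⊕ 0b00101001 = 0b11110110.

P5 = 0b11110110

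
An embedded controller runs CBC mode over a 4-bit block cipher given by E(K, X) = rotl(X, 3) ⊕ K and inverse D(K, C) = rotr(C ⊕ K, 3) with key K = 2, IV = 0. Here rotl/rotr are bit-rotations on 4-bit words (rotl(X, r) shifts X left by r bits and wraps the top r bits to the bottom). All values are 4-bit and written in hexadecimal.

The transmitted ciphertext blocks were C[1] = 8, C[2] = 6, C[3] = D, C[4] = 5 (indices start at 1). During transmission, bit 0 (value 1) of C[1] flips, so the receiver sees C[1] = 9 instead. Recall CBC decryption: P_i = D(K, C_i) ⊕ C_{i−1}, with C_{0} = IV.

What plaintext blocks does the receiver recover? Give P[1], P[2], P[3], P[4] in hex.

Only C[1] changed, to 9. In CBC, a change in C_i garbles P_i and flips the same bit in P_{i+1}. Decrypting the received ciphertext:
P[1]: D(K, 9) = 7; 7 ⊕ 0 = 7.
P[2]: D(K, 6) = 8; 8 ⊕ 9 = 1.
P[3]: D(K, D) = F; F ⊕ 6 = 9.
P[4]: D(K, 5) = E; E ⊕ D = 3.
Blocks that differ from the original plaintext: P[1], P[2].

P[1] = 7, P[2] = 1, P[3] = 9, P[4] = 3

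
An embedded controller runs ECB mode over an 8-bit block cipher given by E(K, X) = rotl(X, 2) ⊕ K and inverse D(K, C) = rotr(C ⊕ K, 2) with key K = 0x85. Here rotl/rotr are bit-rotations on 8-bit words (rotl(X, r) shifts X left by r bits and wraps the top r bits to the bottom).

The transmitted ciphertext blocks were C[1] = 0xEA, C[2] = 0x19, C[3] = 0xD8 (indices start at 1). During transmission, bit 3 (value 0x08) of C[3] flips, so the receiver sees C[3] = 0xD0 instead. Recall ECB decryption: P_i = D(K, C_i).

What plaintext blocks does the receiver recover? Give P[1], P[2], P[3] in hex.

P[1] = 0xDB, P[2] = 0x27, P[3] = 0x55

Only C[3] changed, to 0xD0. In ECB, a change in C_i affects only P_i. Decrypting the received ciphertext:
P[1]: D(K, 0xEA) = 0xDB.
P[2]: D(K, 0x19) = 0x27.
P[3]: D(K, 0xD0) = 0x55.
Blocks that differ from the original plaintext: P[3].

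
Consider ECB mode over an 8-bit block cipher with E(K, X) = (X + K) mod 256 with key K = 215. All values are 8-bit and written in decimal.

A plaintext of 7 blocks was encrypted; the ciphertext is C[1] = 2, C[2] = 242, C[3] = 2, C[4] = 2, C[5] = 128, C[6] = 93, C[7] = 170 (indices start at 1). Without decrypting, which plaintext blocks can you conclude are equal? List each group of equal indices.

P[1] = P[3] = P[4]

ECB encrypts each block independently with the same key, so equal ciphertext blocks imply equal plaintext blocks.
C[1] = C[3] = C[4] = 2, so P[1] = P[3] = P[4].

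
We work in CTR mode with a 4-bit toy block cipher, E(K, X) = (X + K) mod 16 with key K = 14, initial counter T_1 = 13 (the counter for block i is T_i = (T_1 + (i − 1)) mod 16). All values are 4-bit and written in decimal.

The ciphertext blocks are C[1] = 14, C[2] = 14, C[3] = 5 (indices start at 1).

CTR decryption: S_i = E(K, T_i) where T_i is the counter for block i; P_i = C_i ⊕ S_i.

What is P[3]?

P[3]: T = 15, S = E(K, T) = 13; 5 ⊕ 13 = 8.

P[3] = 8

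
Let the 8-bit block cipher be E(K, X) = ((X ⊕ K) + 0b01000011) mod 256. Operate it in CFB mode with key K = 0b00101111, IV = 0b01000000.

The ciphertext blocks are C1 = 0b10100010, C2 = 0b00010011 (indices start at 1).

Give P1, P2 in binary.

CFB decryption: P_i = C_i ⊕ E(K, C_{i−1}), with C_{0} = IV.
P1: E(K, 0b01000000) = 0b10110010; 0b10100010 ⊕ 0b10110010 = 0b00010000.
P2: E(K, 0b10100010) = 0b11010000; 0b00010011 ⊕ 0b11010000 = 0b11000011.

P1 = 0b00010000, P2 = 0b11000011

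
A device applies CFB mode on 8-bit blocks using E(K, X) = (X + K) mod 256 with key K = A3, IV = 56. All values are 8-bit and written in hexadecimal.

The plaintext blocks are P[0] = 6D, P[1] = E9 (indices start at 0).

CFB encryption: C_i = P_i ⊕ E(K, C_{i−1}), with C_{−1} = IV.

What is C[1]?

C[0]: E(K, 56) = F9; 6D ⊕ F9 = 94.
C[1]: E(K, 94) = 37; E9 ⊕ 37 = DE.

C[1] = DE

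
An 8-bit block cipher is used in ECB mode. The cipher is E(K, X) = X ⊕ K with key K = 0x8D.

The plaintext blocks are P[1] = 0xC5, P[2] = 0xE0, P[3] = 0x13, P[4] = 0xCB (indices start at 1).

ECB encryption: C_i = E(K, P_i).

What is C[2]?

C[2] = 0x6D

C[2]: E(K, 0xE0) = 0x6D.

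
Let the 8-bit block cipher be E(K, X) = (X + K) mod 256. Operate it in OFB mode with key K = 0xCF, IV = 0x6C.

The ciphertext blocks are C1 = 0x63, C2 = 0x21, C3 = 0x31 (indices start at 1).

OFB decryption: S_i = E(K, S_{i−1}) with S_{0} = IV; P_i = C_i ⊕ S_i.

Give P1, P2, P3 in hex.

P1 = 0x58, P2 = 0x2B, P3 = 0xE8

P1: S = E(K, 0x6C) = 0x3B; 0x63 ⊕ 0x3B = 0x58.
P2: S = E(K, 0x3B) = 0x0A; 0x21 ⊕ 0x0A = 0x2B.
P3: S = E(K, 0x0A) = 0xD9; 0x31 ⊕ 0xD9 = 0xE8.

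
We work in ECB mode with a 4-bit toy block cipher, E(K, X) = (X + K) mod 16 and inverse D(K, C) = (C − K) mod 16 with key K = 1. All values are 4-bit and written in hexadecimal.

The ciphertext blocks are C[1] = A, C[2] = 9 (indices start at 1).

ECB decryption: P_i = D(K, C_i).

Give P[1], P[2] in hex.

P[1] = 9, P[2] = 8

P[1]: D(K, A) = 9.
P[2]: D(K, 9) = 8.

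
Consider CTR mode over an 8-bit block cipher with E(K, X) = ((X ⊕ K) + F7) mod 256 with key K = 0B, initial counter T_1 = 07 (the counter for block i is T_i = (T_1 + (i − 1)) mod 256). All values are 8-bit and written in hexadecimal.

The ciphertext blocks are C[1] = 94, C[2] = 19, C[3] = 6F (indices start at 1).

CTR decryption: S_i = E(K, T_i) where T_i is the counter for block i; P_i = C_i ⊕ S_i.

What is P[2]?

P[2] = E3

P[2]: T = 08, S = E(K, T) = FA; 19 ⊕ FA = E3.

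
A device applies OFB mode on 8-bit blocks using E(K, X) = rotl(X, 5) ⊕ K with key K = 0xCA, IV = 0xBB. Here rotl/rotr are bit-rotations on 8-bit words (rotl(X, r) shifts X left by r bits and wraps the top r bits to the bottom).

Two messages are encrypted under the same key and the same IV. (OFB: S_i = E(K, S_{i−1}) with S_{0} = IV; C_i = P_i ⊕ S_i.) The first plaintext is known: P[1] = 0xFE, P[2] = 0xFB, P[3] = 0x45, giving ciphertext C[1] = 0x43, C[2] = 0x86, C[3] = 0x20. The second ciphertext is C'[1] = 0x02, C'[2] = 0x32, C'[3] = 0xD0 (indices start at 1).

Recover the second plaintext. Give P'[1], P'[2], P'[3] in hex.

P'[1] = 0xBF, P'[2] = 0x4F, P'[3] = 0xB5

In OFB with a reused IV, both messages share the same keystream S_i, so C_i ⊕ C'_i = P_i ⊕ P'_i and thus P'_i = P_i ⊕ C_i ⊕ C'_i.
P'[1]: 0xFE ⊕ 0x43 ⊕ 0x02 = 0xBF.
P'[2]: 0xFB ⊕ 0x86 ⊕ 0x32 = 0x4F.
P'[3]: 0x45 ⊕ 0x20 ⊕ 0xD0 = 0xB5.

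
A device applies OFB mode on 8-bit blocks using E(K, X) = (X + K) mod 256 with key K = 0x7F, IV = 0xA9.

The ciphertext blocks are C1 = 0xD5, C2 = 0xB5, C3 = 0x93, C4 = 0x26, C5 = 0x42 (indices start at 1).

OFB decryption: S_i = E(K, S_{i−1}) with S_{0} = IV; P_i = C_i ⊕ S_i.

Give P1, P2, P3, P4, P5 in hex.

P1 = 0xFD, P2 = 0x12, P3 = 0xB5, P4 = 0x83, P5 = 0x66

P1: S = E(K, 0xA9) = 0x28; 0xD5 ⊕ 0x28 = 0xFD.
P2: S = E(K, 0x28) = 0xA7; 0xB5 ⊕ 0xA7 = 0x12.
P3: S = E(K, 0xA7) = 0x26; 0x93 ⊕ 0x26 = 0xB5.
P4: S = E(K, 0x26) = 0xA5; 0x26 ⊕ 0xA5 = 0x83.
P5: S = E(K, 0xA5) = 0x24; 0x42 ⊕ 0x24 = 0x66.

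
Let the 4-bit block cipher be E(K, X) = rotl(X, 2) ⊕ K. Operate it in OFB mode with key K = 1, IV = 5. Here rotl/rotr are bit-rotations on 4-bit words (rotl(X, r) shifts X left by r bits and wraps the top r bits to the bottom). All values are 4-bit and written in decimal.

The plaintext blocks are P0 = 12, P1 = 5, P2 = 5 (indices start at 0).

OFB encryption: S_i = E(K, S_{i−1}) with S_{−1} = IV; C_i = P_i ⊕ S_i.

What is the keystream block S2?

C0: S = E(K, 5) = 4; 12 ⊕ 4 = 8.
C1: S = E(K, 4) = 0; 5 ⊕ 0 = 5.
C2: S = E(K, 0) = 1; 5 ⊕ 1 = 4.
So S2 = 1.

1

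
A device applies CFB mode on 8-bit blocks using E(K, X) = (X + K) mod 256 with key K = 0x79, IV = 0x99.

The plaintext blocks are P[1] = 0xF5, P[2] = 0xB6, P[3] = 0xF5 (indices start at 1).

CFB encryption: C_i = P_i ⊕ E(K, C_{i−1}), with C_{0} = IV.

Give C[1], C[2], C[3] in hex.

C[1]: E(K, 0x99) = 0x12; 0xF5 ⊕ 0x12 = 0xE7.
C[2]: E(K, 0xE7) = 0x60; 0xB6 ⊕ 0x60 = 0xD6.
C[3]: E(K, 0xD6) = 0x4F; 0xF5 ⊕ 0x4F = 0xBA.

C[1] = 0xE7, C[2] = 0xD6, C[3] = 0xBA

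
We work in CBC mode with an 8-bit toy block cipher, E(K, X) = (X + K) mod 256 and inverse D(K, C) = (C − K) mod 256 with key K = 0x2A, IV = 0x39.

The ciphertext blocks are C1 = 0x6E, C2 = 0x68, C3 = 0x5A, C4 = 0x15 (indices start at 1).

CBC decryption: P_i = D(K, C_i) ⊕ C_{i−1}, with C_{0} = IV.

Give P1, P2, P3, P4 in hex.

P1: D(K, 0x6E) = 0x44; 0x44 ⊕ 0x39 = 0x7D.
P2: D(K, 0x68) = 0x3E; 0x3E ⊕ 0x6E = 0x50.
P3: D(K, 0x5A) = 0x30; 0x30 ⊕ 0x68 = 0x58.
P4: D(K, 0x15) = 0xEB; 0xEB ⊕ 0x5A = 0xB1.

P1 = 0x7D, P2 = 0x50, P3 = 0x58, P4 = 0xB1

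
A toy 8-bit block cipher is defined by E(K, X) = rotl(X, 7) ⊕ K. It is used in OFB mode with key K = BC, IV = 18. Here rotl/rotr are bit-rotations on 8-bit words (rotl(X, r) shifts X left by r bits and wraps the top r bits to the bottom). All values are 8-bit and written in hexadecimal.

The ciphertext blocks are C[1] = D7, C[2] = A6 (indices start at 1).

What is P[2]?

OFB decryption: S_i = E(K, S_{i−1}) with S_{0} = IV; P_i = C_i ⊕ S_i.
P[1]: S = E(K, 18) = B0; D7 ⊕ B0 = 67.
P[2]: S = E(K, B0) = E4; A6 ⊕ E4 = 42.

P[2] = 42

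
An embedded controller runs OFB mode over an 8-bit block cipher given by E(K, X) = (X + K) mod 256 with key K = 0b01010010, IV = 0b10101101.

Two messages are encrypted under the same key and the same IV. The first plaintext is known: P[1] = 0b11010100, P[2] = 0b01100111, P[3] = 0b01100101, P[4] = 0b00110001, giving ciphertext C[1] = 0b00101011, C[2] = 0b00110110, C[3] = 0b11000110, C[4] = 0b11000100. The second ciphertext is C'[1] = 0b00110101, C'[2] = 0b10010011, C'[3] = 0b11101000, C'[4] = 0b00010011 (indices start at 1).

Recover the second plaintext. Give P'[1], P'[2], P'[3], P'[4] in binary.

In OFB with a reused IV, both messages share the same keystream S_i, so C_i ⊕ C'_i = P_i ⊕ P'_i and thus P'_i = P_i ⊕ C_i ⊕ C'_i.
P'[1]: 0b11010100 ⊕ 0b00101011 ⊕ 0b00110101 = 0b11001010.
P'[2]: 0b01100111 ⊕ 0b00110110 ⊕ 0b10010011 = 0b11000010.
P'[3]: 0b01100101 ⊕ 0b11000110 ⊕ 0b11101000 = 0b01001011.
P'[4]: 0b00110001 ⊕ 0b11000100 ⊕ 0b00010011 = 0b11100110.

P'[1] = 0b11001010, P'[2] = 0b11000010, P'[3] = 0b01001011, P'[4] = 0b11100110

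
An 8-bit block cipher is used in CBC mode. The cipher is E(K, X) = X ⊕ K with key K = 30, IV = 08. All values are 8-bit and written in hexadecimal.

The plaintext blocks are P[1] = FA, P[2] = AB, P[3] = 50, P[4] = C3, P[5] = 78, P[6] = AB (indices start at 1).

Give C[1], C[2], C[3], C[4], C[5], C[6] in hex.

CBC encryption: C_i = E(K, P_i ⊕ C_{i−1}), with C_{0} = IV.
C[1]: P[1] ⊕ 08 = F2; E(K, F2) = C2.
C[2]: P[2] ⊕ C2 = 69; E(K, 69) = 59.
C[3]: P[3] ⊕ 59 = 09; E(K, 09) = 39.
C[4]: P[4] ⊕ 39 = FA; E(K, FA) = CA.
C[5]: P[5] ⊕ CA = B2; E(K, B2) = 82.
C[6]: P[6] ⊕ 82 = 29; E(K, 29) = 19.

C[1] = C2, C[2] = 59, C[3] = 39, C[4] = CA, C[5] = 82, C[6] = 19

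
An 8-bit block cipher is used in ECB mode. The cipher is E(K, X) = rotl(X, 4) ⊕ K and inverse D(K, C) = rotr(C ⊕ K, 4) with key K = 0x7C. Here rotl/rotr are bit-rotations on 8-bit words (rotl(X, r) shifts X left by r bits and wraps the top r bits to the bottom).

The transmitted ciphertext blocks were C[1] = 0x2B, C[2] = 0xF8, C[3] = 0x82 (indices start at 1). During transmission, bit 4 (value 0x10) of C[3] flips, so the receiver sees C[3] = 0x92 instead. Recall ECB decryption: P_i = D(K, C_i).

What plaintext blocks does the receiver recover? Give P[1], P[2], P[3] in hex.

P[1] = 0x75, P[2] = 0x48, P[3] = 0xEE

Only C[3] changed, to 0x92. In ECB, a change in C_i affects only P_i. Decrypting the received ciphertext:
P[1]: D(K, 0x2B) = 0x75.
P[2]: D(K, 0xF8) = 0x48.
P[3]: D(K, 0x92) = 0xEE.
Blocks that differ from the original plaintext: P[3].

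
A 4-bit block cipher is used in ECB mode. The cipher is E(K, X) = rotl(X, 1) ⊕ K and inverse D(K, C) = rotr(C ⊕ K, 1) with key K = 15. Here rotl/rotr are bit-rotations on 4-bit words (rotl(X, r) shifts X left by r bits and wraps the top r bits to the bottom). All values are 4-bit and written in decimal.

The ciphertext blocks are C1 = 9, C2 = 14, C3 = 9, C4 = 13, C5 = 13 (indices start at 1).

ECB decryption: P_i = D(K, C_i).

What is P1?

P1: D(K, 9) = 3.

P1 = 3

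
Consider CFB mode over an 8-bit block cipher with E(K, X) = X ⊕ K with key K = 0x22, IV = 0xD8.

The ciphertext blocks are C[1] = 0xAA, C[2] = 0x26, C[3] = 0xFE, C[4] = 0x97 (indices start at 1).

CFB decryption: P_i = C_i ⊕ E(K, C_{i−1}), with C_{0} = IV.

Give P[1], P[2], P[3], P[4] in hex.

P[1]: E(K, 0xD8) = 0xFA; 0xAA ⊕ 0xFA = 0x50.
P[2]: E(K, 0xAA) = 0x88; 0x26 ⊕ 0x88 = 0xAE.
P[3]: E(K, 0x26) = 0x04; 0xFE ⊕ 0x04 = 0xFA.
P[4]: E(K, 0xFE) = 0xDC; 0x97 ⊕ 0xDC = 0x4B.

P[1] = 0x50, P[2] = 0xAE, P[3] = 0xFA, P[4] = 0x4B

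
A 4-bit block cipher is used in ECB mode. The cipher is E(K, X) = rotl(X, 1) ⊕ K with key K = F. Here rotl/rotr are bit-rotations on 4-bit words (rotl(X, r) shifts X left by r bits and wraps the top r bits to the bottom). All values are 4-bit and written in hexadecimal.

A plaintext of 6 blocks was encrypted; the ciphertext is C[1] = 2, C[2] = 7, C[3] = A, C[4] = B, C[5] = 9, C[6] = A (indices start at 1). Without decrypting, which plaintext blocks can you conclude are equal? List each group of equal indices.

ECB encrypts each block independently with the same key, so equal ciphertext blocks imply equal plaintext blocks.
C[3] = C[6] = A, so P[3] = P[6].

P[3] = P[6]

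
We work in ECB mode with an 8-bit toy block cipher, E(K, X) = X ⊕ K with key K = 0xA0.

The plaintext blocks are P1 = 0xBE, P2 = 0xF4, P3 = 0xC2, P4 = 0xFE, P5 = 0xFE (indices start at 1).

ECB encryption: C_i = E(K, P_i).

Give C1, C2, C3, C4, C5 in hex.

C1 = 0x1E, C2 = 0x54, C3 = 0x62, C4 = 0x5E, C5 = 0x5E

C1: E(K, 0xBE) = 0x1E.
C2: E(K, 0xF4) = 0x54.
C3: E(K, 0xC2) = 0x62.
C4: E(K, 0xFE) = 0x5E.
C5: E(K, 0xFE) = 0x5E.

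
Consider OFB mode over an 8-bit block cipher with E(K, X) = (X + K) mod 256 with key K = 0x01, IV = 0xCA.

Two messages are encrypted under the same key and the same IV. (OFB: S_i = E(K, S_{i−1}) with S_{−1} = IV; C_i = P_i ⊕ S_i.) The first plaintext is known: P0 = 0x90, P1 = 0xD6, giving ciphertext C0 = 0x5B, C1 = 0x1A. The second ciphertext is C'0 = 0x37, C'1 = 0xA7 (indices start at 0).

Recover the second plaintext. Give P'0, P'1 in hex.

P'0 = 0xFC, P'1 = 0x6B

In OFB with a reused IV, both messages share the same keystream S_i, so C_i ⊕ C'_i = P_i ⊕ P'_i and thus P'_i = P_i ⊕ C_i ⊕ C'_i.
P'0: 0x90 ⊕ 0x5B ⊕ 0x37 = 0xFC.
P'1: 0xD6 ⊕ 0x1A ⊕ 0xA7 = 0x6B.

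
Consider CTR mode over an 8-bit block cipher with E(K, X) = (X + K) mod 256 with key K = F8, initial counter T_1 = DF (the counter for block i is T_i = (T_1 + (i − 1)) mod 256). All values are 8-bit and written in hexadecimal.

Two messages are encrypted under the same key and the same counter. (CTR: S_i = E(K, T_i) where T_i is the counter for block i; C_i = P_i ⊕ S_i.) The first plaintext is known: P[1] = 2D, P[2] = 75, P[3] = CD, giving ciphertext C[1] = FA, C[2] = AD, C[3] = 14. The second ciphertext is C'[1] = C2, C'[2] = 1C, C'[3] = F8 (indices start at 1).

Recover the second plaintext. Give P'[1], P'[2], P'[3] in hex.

P'[1] = 15, P'[2] = C4, P'[3] = 21

In CTR with a reused counter, both messages share the same keystream S_i, so C_i ⊕ C'_i = P_i ⊕ P'_i and thus P'_i = P_i ⊕ C_i ⊕ C'_i.
P'[1]: 2D ⊕ FA ⊕ C2 = 15.
P'[2]: 75 ⊕ AD ⊕ 1C = C4.
P'[3]: CD ⊕ 14 ⊕ F8 = 21.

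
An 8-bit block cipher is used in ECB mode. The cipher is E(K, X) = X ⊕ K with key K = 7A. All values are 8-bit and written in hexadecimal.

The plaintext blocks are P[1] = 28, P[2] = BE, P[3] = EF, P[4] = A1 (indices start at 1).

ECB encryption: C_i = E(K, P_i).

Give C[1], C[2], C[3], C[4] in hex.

C[1] = 52, C[2] = C4, C[3] = 95, C[4] = DB

C[1]: E(K, 28) = 52.
C[2]: E(K, BE) = C4.
C[3]: E(K, EF) = 95.
C[4]: E(K, A1) = DB.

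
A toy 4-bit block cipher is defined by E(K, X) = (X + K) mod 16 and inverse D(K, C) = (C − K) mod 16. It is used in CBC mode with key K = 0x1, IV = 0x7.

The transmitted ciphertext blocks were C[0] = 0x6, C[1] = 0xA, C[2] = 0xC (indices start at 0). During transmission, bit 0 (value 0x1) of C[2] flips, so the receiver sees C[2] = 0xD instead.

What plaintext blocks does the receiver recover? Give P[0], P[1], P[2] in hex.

CBC decryption: P_i = D(K, C_i) ⊕ C_{i−1}, with C_{−1} = IV.
Only C[2] changed, to 0xD. In CBC, a change in C_i garbles P_i and flips the same bit in P_{i+1}. Decrypting the received ciphertext:
P[0]: D(K, 0x6) = 0x5; 0x5 ⊕ 0x7 = 0x2.
P[1]: D(K, 0xA) = 0x9; 0x9 ⊕ 0x6 = 0xF.
P[2]: D(K, 0xD) = 0xC; 0xC ⊕ 0xA = 0x6.
Blocks that differ from the original plaintext: P[2].

P[0] = 0x2, P[1] = 0xF, P[2] = 0x6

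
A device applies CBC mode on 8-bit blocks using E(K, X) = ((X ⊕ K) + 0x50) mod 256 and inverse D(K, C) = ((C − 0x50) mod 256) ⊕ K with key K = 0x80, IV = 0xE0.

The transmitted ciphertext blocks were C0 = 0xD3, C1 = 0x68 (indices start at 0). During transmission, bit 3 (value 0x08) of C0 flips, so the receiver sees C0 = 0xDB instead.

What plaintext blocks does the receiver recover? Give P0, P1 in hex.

CBC decryption: P_i = D(K, C_i) ⊕ C_{i−1}, with C_{−1} = IV.
Only C0 changed, to 0xDB. In CBC, a change in C_i garbles P_i and flips the same bit in P_{i+1}. Decrypting the received ciphertext:
P0: D(K, 0xDB) = 0x0B; 0x0B ⊕ 0xE0 = 0xEB.
P1: D(K, 0x68) = 0x98; 0x98 ⊕ 0xDB = 0x43.
Blocks that differ from the original plaintext: P0, P1.

P0 = 0xEB, P1 = 0x43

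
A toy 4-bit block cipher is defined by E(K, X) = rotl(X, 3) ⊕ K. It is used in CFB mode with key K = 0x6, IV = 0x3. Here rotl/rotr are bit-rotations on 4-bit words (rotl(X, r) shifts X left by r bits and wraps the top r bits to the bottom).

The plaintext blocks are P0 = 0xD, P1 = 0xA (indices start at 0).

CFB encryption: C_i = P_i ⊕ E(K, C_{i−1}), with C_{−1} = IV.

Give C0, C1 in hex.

C0 = 0x2, C1 = 0xD

C0: E(K, 0x3) = 0xF; 0xD ⊕ 0xF = 0x2.
C1: E(K, 0x2) = 0x7; 0xA ⊕ 0x7 = 0xD.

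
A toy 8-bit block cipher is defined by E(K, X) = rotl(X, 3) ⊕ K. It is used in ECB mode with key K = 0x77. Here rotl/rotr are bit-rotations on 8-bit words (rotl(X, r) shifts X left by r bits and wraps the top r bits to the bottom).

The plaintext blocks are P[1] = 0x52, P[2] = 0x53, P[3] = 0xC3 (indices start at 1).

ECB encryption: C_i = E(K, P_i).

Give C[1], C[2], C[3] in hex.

C[1]: E(K, 0x52) = 0xE5.
C[2]: E(K, 0x53) = 0xED.
C[3]: E(K, 0xC3) = 0x69.

C[1] = 0xE5, C[2] = 0xED, C[3] = 0x69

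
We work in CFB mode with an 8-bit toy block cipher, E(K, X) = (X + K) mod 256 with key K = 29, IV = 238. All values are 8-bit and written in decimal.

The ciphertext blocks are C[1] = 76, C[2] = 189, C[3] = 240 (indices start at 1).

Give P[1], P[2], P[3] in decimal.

CFB decryption: P_i = C_i ⊕ E(K, C_{i−1}), with C_{0} = IV.
P[1]: E(K, 238) = 11; 76 ⊕ 11 = 71.
P[2]: E(K, 76) = 105; 189 ⊕ 105 = 212.
P[3]: E(K, 189) = 218; 240 ⊕ 218 = 42.

P[1] = 71, P[2] = 212, P[3] = 42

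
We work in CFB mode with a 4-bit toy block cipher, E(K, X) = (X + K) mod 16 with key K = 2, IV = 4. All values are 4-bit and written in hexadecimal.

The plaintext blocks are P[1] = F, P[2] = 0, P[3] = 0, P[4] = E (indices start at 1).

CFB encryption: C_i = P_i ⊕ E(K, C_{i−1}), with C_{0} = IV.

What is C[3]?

C[1]: E(K, 4) = 6; F ⊕ 6 = 9.
C[2]: E(K, 9) = B; 0 ⊕ B = B.
C[3]: E(K, B) = D; 0 ⊕ D = D.

C[3] = D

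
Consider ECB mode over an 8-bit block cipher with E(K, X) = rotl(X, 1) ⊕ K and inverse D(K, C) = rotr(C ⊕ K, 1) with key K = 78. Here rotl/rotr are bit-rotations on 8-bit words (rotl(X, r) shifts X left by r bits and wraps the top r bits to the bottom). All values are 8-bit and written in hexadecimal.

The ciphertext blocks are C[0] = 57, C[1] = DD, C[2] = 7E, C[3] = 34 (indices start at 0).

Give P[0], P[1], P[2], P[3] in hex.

P[0] = 97, P[1] = D2, P[2] = 03, P[3] = 26

ECB decryption: P_i = D(K, C_i).
P[0]: D(K, 57) = 97.
P[1]: D(K, DD) = D2.
P[2]: D(K, 7E) = 03.
P[3]: D(K, 34) = 26.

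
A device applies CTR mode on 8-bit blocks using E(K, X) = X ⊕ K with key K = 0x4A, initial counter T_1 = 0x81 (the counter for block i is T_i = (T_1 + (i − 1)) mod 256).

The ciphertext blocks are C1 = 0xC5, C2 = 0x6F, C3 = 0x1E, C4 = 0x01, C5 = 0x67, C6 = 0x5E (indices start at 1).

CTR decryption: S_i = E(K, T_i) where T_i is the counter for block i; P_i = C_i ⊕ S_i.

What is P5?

P5 = 0xA8

P5: T = 0x85, S = E(K, T) = 0xCF; 0x67 ⊕ 0xCF = 0xA8.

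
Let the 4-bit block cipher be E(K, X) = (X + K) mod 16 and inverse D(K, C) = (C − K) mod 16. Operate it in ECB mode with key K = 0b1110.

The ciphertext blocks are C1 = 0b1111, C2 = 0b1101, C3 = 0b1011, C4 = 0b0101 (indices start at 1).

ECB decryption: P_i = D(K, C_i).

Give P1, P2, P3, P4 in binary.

P1 = 0b0001, P2 = 0b1111, P3 = 0b1101, P4 = 0b0111

P1: D(K, 0b1111) = 0b0001.
P2: D(K, 0b1101) = 0b1111.
P3: D(K, 0b1011) = 0b1101.
P4: D(K, 0b0101) = 0b0111.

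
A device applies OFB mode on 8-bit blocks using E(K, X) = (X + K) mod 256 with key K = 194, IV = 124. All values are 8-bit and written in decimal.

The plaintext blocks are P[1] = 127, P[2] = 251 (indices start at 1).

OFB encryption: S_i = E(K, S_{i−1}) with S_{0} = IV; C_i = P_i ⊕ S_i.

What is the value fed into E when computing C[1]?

C[1]: S = E(K, 124) = 62; 127 ⊕ 62 = 65.
So the input to E for block [1] is 124.

124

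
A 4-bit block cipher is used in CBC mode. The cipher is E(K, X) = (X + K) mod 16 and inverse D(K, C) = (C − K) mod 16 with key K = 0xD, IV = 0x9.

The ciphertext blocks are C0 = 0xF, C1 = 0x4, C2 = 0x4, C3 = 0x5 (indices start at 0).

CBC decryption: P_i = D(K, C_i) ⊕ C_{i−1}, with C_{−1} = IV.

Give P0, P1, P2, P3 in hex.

P0: D(K, 0xF) = 0x2; 0x2 ⊕ 0x9 = 0xB.
P1: D(K, 0x4) = 0x7; 0x7 ⊕ 0xF = 0x8.
P2: D(K, 0x4) = 0x7; 0x7 ⊕ 0x4 = 0x3.
P3: D(K, 0x5) = 0x8; 0x8 ⊕ 0x4 = 0xC.

P0 = 0xB, P1 = 0x8, P2 = 0x3, P3 = 0xC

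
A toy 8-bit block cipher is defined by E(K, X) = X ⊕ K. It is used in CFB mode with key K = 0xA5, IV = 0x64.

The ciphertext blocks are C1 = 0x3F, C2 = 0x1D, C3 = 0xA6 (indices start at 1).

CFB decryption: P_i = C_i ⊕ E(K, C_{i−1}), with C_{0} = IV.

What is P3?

P3: E(K, 0x1D) = 0xB8; 0xA6 ⊕ 0xB8 = 0x1E.

P3 = 0x1E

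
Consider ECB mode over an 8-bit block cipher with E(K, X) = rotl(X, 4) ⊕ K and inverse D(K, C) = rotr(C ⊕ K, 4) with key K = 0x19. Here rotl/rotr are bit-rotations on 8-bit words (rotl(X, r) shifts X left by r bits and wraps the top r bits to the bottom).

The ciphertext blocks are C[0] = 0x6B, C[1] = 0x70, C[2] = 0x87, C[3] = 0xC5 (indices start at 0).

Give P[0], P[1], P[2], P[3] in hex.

ECB decryption: P_i = D(K, C_i).
P[0]: D(K, 0x6B) = 0x27.
P[1]: D(K, 0x70) = 0x96.
P[2]: D(K, 0x87) = 0xE9.
P[3]: D(K, 0xC5) = 0xCD.

P[0] = 0x27, P[1] = 0x96, P[2] = 0xE9, P[3] = 0xCD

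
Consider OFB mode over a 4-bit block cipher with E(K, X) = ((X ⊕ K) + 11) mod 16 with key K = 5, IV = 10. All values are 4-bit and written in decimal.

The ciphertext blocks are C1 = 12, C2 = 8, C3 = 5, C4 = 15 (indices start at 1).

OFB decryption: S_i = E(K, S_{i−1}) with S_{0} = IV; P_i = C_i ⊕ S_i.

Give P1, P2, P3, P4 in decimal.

P1: S = E(K, 10) = 10; 12 ⊕ 10 = 6.
P2: S = E(K, 10) = 10; 8 ⊕ 10 = 2.
P3: S = E(K, 10) = 10; 5 ⊕ 10 = 15.
P4: S = E(K, 10) = 10; 15 ⊕ 10 = 5.

P1 = 6, P2 = 2, P3 = 15, P4 = 5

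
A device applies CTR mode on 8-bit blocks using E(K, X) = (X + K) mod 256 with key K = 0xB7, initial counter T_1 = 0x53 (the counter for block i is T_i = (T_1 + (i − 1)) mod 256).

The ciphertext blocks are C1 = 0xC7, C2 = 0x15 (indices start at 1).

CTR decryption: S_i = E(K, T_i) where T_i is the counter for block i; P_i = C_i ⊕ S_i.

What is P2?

P2 = 0x1E

P2: T = 0x54, S = E(K, T) = 0x0B; 0x15 ⊕ 0x0B = 0x1E.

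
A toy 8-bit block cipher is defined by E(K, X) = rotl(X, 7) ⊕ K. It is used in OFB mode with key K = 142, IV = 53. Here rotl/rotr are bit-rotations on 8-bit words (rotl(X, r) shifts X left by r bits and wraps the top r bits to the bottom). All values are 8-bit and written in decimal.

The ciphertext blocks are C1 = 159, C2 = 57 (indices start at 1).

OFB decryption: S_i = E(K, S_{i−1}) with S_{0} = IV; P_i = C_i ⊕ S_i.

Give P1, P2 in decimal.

P1: S = E(K, 53) = 20; 159 ⊕ 20 = 139.
P2: S = E(K, 20) = 132; 57 ⊕ 132 = 189.

P1 = 139, P2 = 189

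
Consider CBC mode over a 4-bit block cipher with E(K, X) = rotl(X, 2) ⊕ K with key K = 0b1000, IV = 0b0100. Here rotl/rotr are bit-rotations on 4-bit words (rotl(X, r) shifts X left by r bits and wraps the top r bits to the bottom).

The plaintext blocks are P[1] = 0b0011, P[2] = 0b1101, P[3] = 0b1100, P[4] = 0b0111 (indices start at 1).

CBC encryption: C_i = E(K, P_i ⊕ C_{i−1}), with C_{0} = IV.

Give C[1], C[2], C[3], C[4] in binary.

C[1]: P[1] ⊕ 0b0100 = 0b0111; E(K, 0b0111) = 0b0101.
C[2]: P[2] ⊕ 0b0101 = 0b1000; E(K, 0b1000) = 0b1010.
C[3]: P[3] ⊕ 0b1010 = 0b0110; E(K, 0b0110) = 0b0001.
C[4]: P[4] ⊕ 0b0001 = 0b0110; E(K, 0b0110) = 0b0001.

C[1] = 0b0101, C[2] = 0b1010, C[3] = 0b0001, C[4] = 0b0001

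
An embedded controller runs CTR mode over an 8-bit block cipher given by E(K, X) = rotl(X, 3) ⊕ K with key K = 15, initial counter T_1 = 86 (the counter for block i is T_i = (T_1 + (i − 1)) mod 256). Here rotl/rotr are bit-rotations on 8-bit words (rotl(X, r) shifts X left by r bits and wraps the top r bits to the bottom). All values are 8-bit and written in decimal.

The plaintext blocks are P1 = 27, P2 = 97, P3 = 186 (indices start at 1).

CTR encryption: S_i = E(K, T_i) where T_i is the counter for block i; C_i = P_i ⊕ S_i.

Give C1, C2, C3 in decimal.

C1 = 166, C2 = 212, C3 = 119

C1: T = 86, S = E(K, T) = 189; 27 ⊕ 189 = 166.
C2: T = 87, S = E(K, T) = 181; 97 ⊕ 181 = 212.
C3: T = 88, S = E(K, T) = 205; 186 ⊕ 205 = 119.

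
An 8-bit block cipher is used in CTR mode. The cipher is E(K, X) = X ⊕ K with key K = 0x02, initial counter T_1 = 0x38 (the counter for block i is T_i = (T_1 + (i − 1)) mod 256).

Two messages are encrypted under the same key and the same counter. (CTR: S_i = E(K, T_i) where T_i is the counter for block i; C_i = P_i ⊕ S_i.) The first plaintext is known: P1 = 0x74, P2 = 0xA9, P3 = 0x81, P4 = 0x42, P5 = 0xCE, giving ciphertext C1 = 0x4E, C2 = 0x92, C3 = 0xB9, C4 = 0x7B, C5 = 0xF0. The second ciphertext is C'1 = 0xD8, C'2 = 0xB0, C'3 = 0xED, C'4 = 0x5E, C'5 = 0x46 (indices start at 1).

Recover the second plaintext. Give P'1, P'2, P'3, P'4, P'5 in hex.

P'1 = 0xE2, P'2 = 0x8B, P'3 = 0xD5, P'4 = 0x67, P'5 = 0x78

In CTR with a reused counter, both messages share the same keystream S_i, so C_i ⊕ C'_i = P_i ⊕ P'_i and thus P'_i = P_i ⊕ C_i ⊕ C'_i.
P'1: 0x74 ⊕ 0x4E ⊕ 0xD8 = 0xE2.
P'2: 0xA9 ⊕ 0x92 ⊕ 0xB0 = 0x8B.
P'3: 0x81 ⊕ 0xB9 ⊕ 0xED = 0xD5.
P'4: 0x42 ⊕ 0x7B ⊕ 0x5E = 0x67.
P'5: 0xCE ⊕ 0xF0 ⊕ 0x46 = 0x78.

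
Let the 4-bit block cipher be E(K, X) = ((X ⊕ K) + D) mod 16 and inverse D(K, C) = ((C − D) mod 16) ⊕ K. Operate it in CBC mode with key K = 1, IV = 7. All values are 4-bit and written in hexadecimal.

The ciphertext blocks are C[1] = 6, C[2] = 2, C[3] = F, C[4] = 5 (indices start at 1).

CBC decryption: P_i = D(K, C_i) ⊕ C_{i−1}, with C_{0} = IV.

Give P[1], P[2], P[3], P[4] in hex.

P[1] = F, P[2] = 2, P[3] = 1, P[4] = 6

P[1]: D(K, 6) = 8; 8 ⊕ 7 = F.
P[2]: D(K, 2) = 4; 4 ⊕ 6 = 2.
P[3]: D(K, F) = 3; 3 ⊕ 2 = 1.
P[4]: D(K, 5) = 9; 9 ⊕ F = 6.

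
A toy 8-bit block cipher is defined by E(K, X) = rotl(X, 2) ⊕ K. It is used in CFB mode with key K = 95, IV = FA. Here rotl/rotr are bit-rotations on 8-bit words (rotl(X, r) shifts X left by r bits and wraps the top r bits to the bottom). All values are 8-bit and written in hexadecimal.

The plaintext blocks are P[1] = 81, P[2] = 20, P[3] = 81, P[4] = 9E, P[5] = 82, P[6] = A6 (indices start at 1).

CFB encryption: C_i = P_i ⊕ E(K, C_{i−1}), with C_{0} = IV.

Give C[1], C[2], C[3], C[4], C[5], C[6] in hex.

C[1] = FF, C[2] = 4A, C[3] = 3D, C[4] = FF, C[5] = E8, C[6] = 90

C[1]: E(K, FA) = 7E; 81 ⊕ 7E = FF.
C[2]: E(K, FF) = 6A; 20 ⊕ 6A = 4A.
C[3]: E(K, 4A) = BC; 81 ⊕ BC = 3D.
C[4]: E(K, 3D) = 61; 9E ⊕ 61 = FF.
C[5]: E(K, FF) = 6A; 82 ⊕ 6A = E8.
C[6]: E(K, E8) = 36; A6 ⊕ 36 = 90.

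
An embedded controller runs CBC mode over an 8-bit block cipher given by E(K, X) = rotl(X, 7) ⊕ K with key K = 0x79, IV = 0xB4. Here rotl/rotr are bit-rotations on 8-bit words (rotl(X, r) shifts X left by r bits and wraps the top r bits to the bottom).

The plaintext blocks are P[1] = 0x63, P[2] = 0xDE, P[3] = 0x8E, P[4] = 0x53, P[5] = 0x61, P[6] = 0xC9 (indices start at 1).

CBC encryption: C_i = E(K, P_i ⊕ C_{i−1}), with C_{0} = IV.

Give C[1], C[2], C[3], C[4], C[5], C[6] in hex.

C[1] = 0x92, C[2] = 0x5F, C[3] = 0x91, C[4] = 0x18, C[5] = 0xC5, C[6] = 0x7F

C[1]: P[1] ⊕ 0xB4 = 0xD7; E(K, 0xD7) = 0x92.
C[2]: P[2] ⊕ 0x92 = 0x4C; E(K, 0x4C) = 0x5F.
C[3]: P[3] ⊕ 0x5F = 0xD1; E(K, 0xD1) = 0x91.
C[4]: P[4] ⊕ 0x91 = 0xC2; E(K, 0xC2) = 0x18.
C[5]: P[5] ⊕ 0x18 = 0x79; E(K, 0x79) = 0xC5.
C[6]: P[6] ⊕ 0xC5 = 0x0C; E(K, 0x0C) = 0x7F.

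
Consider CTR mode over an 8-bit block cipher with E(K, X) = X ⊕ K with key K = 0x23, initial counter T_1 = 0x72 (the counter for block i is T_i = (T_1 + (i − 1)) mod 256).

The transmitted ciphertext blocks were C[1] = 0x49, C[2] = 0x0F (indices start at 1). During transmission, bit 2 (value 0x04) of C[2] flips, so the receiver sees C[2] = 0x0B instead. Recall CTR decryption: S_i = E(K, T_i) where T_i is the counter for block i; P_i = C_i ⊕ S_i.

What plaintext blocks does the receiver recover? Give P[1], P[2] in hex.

P[1] = 0x18, P[2] = 0x5B

Only C[2] changed, to 0x0B. In CTR, a change in C_i flips the same bit in P_i only; the keystream is unaffected. Decrypting the received ciphertext:
P[1]: T = 0x72, S = E(K, T) = 0x51; 0x49 ⊕ 0x51 = 0x18.
P[2]: T = 0x73, S = E(K, T) = 0x50; 0x0B ⊕ 0x50 = 0x5B.
Blocks that differ from the original plaintext: P[2].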